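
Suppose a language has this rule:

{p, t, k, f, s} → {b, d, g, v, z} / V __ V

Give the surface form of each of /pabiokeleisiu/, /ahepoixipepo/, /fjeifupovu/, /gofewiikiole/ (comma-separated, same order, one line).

/pabiokeleisiu/: /k/ is a voiceless obstruent between vowels /o/ and /e/, so it voices to [g]. /s/ is a voiceless obstruent between vowels /i/ and /i/, so it voices to [z]. → [pabiogeleiziu].
/ahepoixipepo/: /p/ is a voiceless obstruent between vowels /e/ and /o/, so it voices to [b]. /p/ is a voiceless obstruent between vowels /i/ and /e/, so it voices to [b]. /p/ is a voiceless obstruent between vowels /e/ and /o/, so it voices to [b]. → [aheboixibebo].
/fjeifupovu/: /f/ is a voiceless obstruent between vowels /i/ and /u/, so it voices to [v]. /p/ is a voiceless obstruent between vowels /u/ and /o/, so it voices to [b]. → [fjeivubovu].
/gofewiikiole/: /f/ is a voiceless obstruent between vowels /o/ and /e/, so it voices to [v]. /k/ is a voiceless obstruent between vowels /i/ and /i/, so it voices to [g]. → [govewiigiole].

pabiogeleiziu, aheboixibebo, fjeivubovu, govewiigiole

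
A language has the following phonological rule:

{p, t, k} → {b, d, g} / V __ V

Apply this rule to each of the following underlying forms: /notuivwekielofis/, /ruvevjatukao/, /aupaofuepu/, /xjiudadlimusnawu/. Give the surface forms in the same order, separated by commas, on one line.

noduivwegielofis, ruvevjadugao, aubaofuebu, xjiudadlimusnawu

/notuivwekielofis/: /t/ is a voiceless stop between vowels /o/ and /u/, so it voices to [d]. /k/ is a voiceless stop between vowels /e/ and /i/, so it voices to [g]. → [noduivwegielofis].
/ruvevjatukao/: /t/ is a voiceless stop between vowels /a/ and /u/, so it voices to [d]. /k/ is a voiceless stop between vowels /u/ and /a/, so it voices to [g]. → [ruvevjadugao].
/aupaofuepu/: /p/ is a voiceless stop between vowels /u/ and /a/, so it voices to [b]. /p/ is a voiceless stop between vowels /e/ and /u/, so it voices to [b]. → [aubaofuebu].
/xjiudadlimusnawu/: the rule's environment is not met; surfaces unchanged as [xjiudadlimusnawu].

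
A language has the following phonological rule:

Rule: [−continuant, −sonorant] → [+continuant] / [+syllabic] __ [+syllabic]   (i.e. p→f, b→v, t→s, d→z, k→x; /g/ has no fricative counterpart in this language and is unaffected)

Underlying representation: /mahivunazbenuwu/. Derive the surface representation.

mahivunazbenuwu

No segment of /mahivunazbenuwu/ meets the structural description of the rule, so the form surfaces unchanged.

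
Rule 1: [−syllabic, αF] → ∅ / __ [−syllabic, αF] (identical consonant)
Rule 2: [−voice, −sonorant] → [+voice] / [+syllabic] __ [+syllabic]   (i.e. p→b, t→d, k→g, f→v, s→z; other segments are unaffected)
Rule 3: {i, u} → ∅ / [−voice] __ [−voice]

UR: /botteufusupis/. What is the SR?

bodeuvuzubis

Rule 1 (degemination): /tt/ is a geminate; the first /t/ deletes. /botteufusupis/ → boteufusupis.
Rule 2 (intervocalic voicing): /t/ is a voiceless obstruent between vowels /o/ and /e/, so it voices to [d]. /f/ is a voiceless obstruent between vowels /u/ and /u/, so it voices to [v]. /s/ is a voiceless obstruent between vowels /u/ and /u/, so it voices to [z]. /p/ is a voiceless obstruent between vowels /u/ and /i/, so it voices to [b]. /boteufusupis/ → bodeuvuzubis.
Rule 3 (high vowel syncope): no segment meets the environment; /bodeuvuzubis/ is unchanged.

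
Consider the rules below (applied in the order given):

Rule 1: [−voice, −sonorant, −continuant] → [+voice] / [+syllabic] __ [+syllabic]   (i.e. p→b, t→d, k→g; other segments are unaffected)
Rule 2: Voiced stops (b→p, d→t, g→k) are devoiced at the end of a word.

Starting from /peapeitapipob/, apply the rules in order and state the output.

peabeidabibop

Rule 1 (intervocalic voicing): /p/ is a voiceless stop between vowels /a/ and /e/, so it voices to [b]. /t/ is a voiceless stop between vowels /i/ and /a/, so it voices to [d]. /p/ is a voiceless stop between vowels /a/ and /i/, so it voices to [b]. /p/ is a voiceless stop between vowels /i/ and /o/, so it voices to [b]. /peapeitapipob/ → peabeidabibob.
Rule 2 (final devoicing): /b/ is a voiced stop in word-final position, so it devoices to [p]. /peabeidabibob/ → peabeidabibop.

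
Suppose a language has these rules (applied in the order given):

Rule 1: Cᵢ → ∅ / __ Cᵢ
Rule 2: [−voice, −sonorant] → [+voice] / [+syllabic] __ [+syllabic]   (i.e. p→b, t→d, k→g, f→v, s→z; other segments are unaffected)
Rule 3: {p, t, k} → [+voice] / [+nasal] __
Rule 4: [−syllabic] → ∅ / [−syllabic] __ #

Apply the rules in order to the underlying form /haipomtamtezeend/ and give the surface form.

Rule 1 (degemination): no segment meets the environment; /haipomtamtezeend/ is unchanged.
Rule 2 (intervocalic voicing): /p/ is a voiceless obstruent between vowels /i/ and /o/, so it voices to [b]. /haipomtamtezeend/ → haibomtamtezeend.
Rule 3 (post-nasal voicing): /t/ is a voiceless stop immediately after the nasal /m/, so it voices to [d]. /t/ is a voiceless stop immediately after the nasal /m/, so it voices to [d]. /haibomtamtezeend/ → haibomdamdezeend.
Rule 4 (final cluster simplification): /d/ is the second consonant of a word-final cluster /nd/, so it deletes. /haibomdamdezeend/ → haibomdamdezeen.

haibomdamdezeen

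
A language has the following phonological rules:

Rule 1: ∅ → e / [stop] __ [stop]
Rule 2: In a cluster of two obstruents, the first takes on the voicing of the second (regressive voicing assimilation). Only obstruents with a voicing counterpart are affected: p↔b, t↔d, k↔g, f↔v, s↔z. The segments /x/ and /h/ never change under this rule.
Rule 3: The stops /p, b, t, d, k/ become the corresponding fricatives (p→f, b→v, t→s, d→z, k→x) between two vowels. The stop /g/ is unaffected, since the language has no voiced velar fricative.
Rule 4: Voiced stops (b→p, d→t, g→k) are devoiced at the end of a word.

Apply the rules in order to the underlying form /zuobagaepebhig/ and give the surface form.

zuovagaefephik

Rule 1 (stop-cluster e-epenthesis): no segment meets the environment; /zuobagaepebhig/ is unchanged.
Rule 2 (regressive voicing assimilation): /b/ precedes the voiceless obstruent /h/, so it devoices to [p] by assimilation. /zuobagaepebhig/ → zuobagaepephig.
Rule 3 (intervocalic spirantization): /b/ is a stop between vowels /o/ and /a/, so it spirantizes to the fricative [v]. /p/ is a stop between vowels /e/ and /e/, so it spirantizes to the fricative [f]. /zuobagaepephig/ → zuovagaefephig.
Rule 4 (final devoicing): /g/ is a voiced stop in word-final position, so it devoices to [k]. /zuovagaefephig/ → zuovagaefephik.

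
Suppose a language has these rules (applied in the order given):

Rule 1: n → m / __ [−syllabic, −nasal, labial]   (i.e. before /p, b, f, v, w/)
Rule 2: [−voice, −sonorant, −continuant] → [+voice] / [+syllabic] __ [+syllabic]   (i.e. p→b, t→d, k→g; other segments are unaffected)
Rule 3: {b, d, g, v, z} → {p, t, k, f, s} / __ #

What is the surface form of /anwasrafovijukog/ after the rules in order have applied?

amwasrafovijugok

Rule 1 (nasal place assimilation): /n/ precedes the labial consonant /w/, so it assimilates in place to [m]. /anwasrafovijukog/ → amwasrafovijukog.
Rule 2 (intervocalic voicing): /k/ is a voiceless stop between vowels /u/ and /o/, so it voices to [g]. /amwasrafovijukog/ → amwasrafovijugog.
Rule 3 (final devoicing): /g/ is a voiced obstruent in word-final position, so it devoices to [k]. /amwasrafovijugog/ → amwasrafovijugok.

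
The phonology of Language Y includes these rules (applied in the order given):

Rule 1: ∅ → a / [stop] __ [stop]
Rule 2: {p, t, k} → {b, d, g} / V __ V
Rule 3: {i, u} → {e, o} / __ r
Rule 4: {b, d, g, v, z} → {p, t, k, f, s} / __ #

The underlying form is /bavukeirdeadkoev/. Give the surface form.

Rule 1 (stop-cluster a-epenthesis): /d/ and /k/ form a stop–stop cluster, so [a] is inserted between them. /bavukeirdeadkoev/ → bavukeirdeadakoev.
Rule 2 (intervocalic voicing): /k/ is a voiceless stop between vowels /u/ and /e/, so it voices to [g]. /k/ is a voiceless stop between vowels /a/ and /o/, so it voices to [g]. /bavukeirdeadakoev/ → bavugeirdeadagoev.
Rule 3 (pre-rhotic lowering): /i/ is a high vowel immediately before /r/, so it lowers to [e]. /bavugeirdeadagoev/ → bavugeerdeadagoev.
Rule 4 (final devoicing): /v/ is a voiced obstruent in word-final position, so it devoices to [f]. /bavugeerdeadagoev/ → bavugeerdeadagoef.

bavugeerdeadagoef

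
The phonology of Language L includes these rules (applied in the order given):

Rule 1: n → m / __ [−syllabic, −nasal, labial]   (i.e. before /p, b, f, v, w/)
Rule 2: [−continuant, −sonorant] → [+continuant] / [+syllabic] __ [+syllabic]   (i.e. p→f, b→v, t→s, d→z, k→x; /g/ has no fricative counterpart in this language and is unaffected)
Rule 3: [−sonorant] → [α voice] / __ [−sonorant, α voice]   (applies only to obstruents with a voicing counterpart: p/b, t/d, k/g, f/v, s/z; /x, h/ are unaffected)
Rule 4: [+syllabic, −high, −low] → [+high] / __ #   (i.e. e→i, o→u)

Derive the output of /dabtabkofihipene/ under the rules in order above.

daptapkofihifeni

Rule 1 (nasal place assimilation): no segment meets the environment; /dabtabkofihipene/ is unchanged.
Rule 2 (intervocalic spirantization): /p/ is a stop between vowels /i/ and /e/, so it spirantizes to the fricative [f]. /dabtabkofihipene/ → dabtabkofihifene.
Rule 3 (regressive voicing assimilation): /b/ precedes the voiceless obstruent /t/, so it devoices to [p] by assimilation. /b/ precedes the voiceless obstruent /k/, so it devoices to [p] by assimilation. /dabtabkofihifene/ → daptapkofihifene.
Rule 4 (final vowel raising): /e/ is a mid vowel in word-final position, so it raises to [i]. /daptapkofihifene/ → daptapkofihifeni.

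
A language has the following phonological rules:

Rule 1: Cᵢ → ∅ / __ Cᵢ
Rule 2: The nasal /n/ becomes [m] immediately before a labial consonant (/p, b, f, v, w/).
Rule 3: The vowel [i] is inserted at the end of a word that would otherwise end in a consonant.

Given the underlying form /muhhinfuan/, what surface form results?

Rule 1 (degemination): /hh/ is a geminate; the first /h/ deletes. /muhhinfuan/ → muhinfuan.
Rule 2 (nasal place assimilation): /n/ precedes the labial consonant /f/, so it assimilates in place to [m]. /muhinfuan/ → muhimfuan.
Rule 3 (final i-epenthesis): the form ends in the consonant /n/, so [i] is inserted word-finally. /muhimfuan/ → muhimfuani.

muhimfuani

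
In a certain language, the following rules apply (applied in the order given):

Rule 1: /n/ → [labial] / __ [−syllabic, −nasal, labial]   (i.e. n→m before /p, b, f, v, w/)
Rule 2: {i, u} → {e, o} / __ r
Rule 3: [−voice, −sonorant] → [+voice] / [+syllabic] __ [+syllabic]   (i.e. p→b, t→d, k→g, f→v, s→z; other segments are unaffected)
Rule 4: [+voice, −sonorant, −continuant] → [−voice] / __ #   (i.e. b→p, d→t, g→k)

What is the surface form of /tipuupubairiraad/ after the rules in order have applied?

tibuububaereraat

Rule 1 (nasal place assimilation): no segment meets the environment; /tipuupubairiraad/ is unchanged.
Rule 2 (pre-rhotic lowering): /i/ is a high vowel immediately before /r/, so it lowers to [e]. /i/ is a high vowel immediately before /r/, so it lowers to [e]. /tipuupubairiraad/ → tipuupubaereraad.
Rule 3 (intervocalic voicing): /p/ is a voiceless obstruent between vowels /i/ and /u/, so it voices to [b]. /p/ is a voiceless obstruent between vowels /u/ and /u/, so it voices to [b]. /tipuupubaereraad/ → tibuububaereraad.
Rule 4 (final devoicing): /d/ is a voiced stop in word-final position, so it devoices to [t]. /tibuububaereraad/ → tibuububaereraat.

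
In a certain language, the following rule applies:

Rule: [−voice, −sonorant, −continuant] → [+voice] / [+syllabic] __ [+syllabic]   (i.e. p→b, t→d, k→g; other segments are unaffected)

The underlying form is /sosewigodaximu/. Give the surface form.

No segment of /sosewigodaximu/ meets the structural description of the rule, so the form surfaces unchanged.

sosewigodaximu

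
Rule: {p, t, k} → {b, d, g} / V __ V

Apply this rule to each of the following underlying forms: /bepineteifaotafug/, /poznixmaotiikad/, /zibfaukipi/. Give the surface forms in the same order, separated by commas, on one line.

bebinedeifaodafug, poznixmaodiigad, zibfaugibi

/bepineteifaotafug/: /p/ is a voiceless stop between vowels /e/ and /i/, so it voices to [b]. /t/ is a voiceless stop between vowels /e/ and /e/, so it voices to [d]. /t/ is a voiceless stop between vowels /o/ and /a/, so it voices to [d]. → [bebinedeifaodafug].
/poznixmaotiikad/: /t/ is a voiceless stop between vowels /o/ and /i/, so it voices to [d]. /k/ is a voiceless stop between vowels /i/ and /a/, so it voices to [g]. → [poznixmaodiigad].
/zibfaukipi/: /k/ is a voiceless stop between vowels /u/ and /i/, so it voices to [g]. /p/ is a voiceless stop between vowels /i/ and /i/, so it voices to [b]. → [zibfaugibi].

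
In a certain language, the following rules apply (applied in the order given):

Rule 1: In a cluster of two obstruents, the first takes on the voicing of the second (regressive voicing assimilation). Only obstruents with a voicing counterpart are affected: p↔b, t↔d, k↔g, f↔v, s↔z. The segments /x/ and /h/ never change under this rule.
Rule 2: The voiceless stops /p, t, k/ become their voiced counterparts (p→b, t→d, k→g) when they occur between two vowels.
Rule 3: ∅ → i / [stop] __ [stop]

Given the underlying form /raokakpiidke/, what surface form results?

Rule 1 (regressive voicing assimilation): /d/ precedes the voiceless obstruent /k/, so it devoices to [t] by assimilation. /raokakpiidke/ → raokakpiitke.
Rule 2 (intervocalic voicing): /k/ is a voiceless stop between vowels /o/ and /a/, so it voices to [g]. /raokakpiitke/ → raogakpiitke.
Rule 3 (stop-cluster i-epenthesis): /k/ and /p/ form a stop–stop cluster, so [i] is inserted between them. /t/ and /k/ form a stop–stop cluster, so [i] is inserted between them. /raogakpiitke/ → raogakipiitike.

raogakipiitike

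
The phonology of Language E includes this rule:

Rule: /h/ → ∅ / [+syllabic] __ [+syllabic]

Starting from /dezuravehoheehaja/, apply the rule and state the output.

dezuraveoeeaja

/h/ occurs between vowels /e/ and /o/, so it deletes.
/h/ occurs between vowels /o/ and /e/, so it deletes.
/h/ occurs between vowels /e/ and /a/, so it deletes.
Surface form: [dezuraveoeeaja].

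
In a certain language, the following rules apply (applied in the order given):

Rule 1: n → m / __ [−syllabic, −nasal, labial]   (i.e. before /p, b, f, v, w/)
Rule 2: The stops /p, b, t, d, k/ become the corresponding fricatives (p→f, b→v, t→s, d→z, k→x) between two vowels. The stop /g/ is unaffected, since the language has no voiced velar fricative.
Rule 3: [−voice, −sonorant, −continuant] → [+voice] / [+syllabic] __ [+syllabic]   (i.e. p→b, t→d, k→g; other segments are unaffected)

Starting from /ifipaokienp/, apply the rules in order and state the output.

Rule 1 (nasal place assimilation): /n/ precedes the labial consonant /p/, so it assimilates in place to [m]. /ifipaokienp/ → ifipaokiemp.
Rule 2 (intervocalic spirantization): /p/ is a stop between vowels /i/ and /a/, so it spirantizes to the fricative [f]. /k/ is a stop between vowels /o/ and /i/, so it spirantizes to the fricative [x]. /ifipaokiemp/ → ififaoxiemp.
Rule 3 (intervocalic voicing): no segment meets the environment; /ififaoxiemp/ is unchanged.

ififaoxiemp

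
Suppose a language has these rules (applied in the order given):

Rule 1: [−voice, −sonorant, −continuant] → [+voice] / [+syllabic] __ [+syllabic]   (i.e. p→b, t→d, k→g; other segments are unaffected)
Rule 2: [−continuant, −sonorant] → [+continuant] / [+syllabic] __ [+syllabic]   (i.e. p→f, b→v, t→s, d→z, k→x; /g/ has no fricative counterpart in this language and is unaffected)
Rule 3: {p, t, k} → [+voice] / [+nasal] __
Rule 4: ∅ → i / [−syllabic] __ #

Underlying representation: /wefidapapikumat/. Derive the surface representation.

Rule 1 (intervocalic voicing): /p/ is a voiceless stop between vowels /a/ and /a/, so it voices to [b]. /p/ is a voiceless stop between vowels /a/ and /i/, so it voices to [b]. /k/ is a voiceless stop between vowels /i/ and /u/, so it voices to [g]. /wefidapapikumat/ → wefidababigumat.
Rule 2 (intervocalic spirantization): /d/ is a stop between vowels /i/ and /a/, so it spirantizes to the fricative [z]. /b/ is a stop between vowels /a/ and /a/, so it spirantizes to the fricative [v]. /b/ is a stop between vowels /a/ and /i/, so it spirantizes to the fricative [v]. /wefidababigumat/ → wefizavavigumat.
Rule 3 (post-nasal voicing): no segment meets the environment; /wefizavavigumat/ is unchanged.
Rule 4 (final i-epenthesis): the form ends in the consonant /t/, so [i] is inserted word-finally. /wefizavavigumat/ → wefizavavigumati.

wefizavavigumati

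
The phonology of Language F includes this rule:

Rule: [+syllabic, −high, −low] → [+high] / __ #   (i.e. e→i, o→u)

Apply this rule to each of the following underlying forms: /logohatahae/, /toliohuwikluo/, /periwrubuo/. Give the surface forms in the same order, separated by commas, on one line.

/logohatahae/: /e/ is a mid vowel in word-final position, so it raises to [i]. → [logohatahai].
/toliohuwikluo/: /o/ is a mid vowel in word-final position, so it raises to [u]. → [toliohuwikluu].
/periwrubuo/: /o/ is a mid vowel in word-final position, so it raises to [u]. → [periwrubuu].

logohatahai, toliohuwikluu, periwrubuu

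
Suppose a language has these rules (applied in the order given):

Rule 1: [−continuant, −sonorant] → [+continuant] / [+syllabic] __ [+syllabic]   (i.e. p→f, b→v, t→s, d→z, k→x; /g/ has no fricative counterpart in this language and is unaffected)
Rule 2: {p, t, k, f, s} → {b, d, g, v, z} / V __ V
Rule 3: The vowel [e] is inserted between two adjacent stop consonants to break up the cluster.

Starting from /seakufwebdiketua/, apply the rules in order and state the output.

seaxufwebedixezua

Rule 1 (intervocalic spirantization): /k/ is a stop between vowels /a/ and /u/, so it spirantizes to the fricative [x]. /k/ is a stop between vowels /i/ and /e/, so it spirantizes to the fricative [x]. /t/ is a stop between vowels /e/ and /u/, so it spirantizes to the fricative [s]. /seakufwebdiketua/ → seaxufwebdixesua.
Rule 2 (intervocalic voicing): /s/ is a voiceless obstruent between vowels /e/ and /u/, so it voices to [z]. /seaxufwebdixesua/ → seaxufwebdixezua.
Rule 3 (stop-cluster e-epenthesis): /b/ and /d/ form a stop–stop cluster, so [e] is inserted between them. /seaxufwebdixezua/ → seaxufwebedixezua.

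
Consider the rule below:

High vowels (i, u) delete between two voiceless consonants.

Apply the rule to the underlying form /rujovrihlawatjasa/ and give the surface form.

No segment of /rujovrihlawatjasa/ meets the structural description of the rule, so the form surfaces unchanged.

rujovrihlawatjasa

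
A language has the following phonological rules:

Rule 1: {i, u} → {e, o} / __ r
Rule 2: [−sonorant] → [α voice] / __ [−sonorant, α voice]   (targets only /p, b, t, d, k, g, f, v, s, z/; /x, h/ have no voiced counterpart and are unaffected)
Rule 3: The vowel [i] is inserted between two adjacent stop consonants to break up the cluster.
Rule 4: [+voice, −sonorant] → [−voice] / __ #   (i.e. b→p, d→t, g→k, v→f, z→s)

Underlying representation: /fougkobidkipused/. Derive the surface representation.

Rule 1 (pre-rhotic lowering): no segment meets the environment; /fougkobidkipused/ is unchanged.
Rule 2 (regressive voicing assimilation): /g/ precedes the voiceless obstruent /k/, so it devoices to [k] by assimilation. /d/ precedes the voiceless obstruent /k/, so it devoices to [t] by assimilation. /fougkobidkipused/ → foukkobitkipused.
Rule 3 (stop-cluster i-epenthesis): /k/ and /k/ form a stop–stop cluster, so [i] is inserted between them. /t/ and /k/ form a stop–stop cluster, so [i] is inserted between them. /foukkobitkipused/ → foukikobitikipused.
Rule 4 (final devoicing): /d/ is a voiced obstruent in word-final position, so it devoices to [t]. /foukikobitikipused/ → foukikobitikipuset.

foukikobitikipuset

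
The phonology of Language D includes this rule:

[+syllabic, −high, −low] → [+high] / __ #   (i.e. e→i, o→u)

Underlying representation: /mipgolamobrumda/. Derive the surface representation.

No segment of /mipgolamobrumda/ meets the structural description of the rule, so the form surfaces unchanged.

mipgolamobrumda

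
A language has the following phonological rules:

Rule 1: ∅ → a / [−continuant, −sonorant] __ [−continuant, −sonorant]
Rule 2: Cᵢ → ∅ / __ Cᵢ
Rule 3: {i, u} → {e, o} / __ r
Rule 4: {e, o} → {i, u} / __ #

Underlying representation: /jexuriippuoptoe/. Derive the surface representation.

jexoriipapuopatoi

Rule 1 (stop-cluster a-epenthesis): /p/ and /p/ form a stop–stop cluster, so [a] is inserted between them. /p/ and /t/ form a stop–stop cluster, so [a] is inserted between them. /jexuriippuoptoe/ → jexuriipapuopatoe.
Rule 2 (degemination): no segment meets the environment; /jexuriipapuopatoe/ is unchanged.
Rule 3 (pre-rhotic lowering): /u/ is a high vowel immediately before /r/, so it lowers to [o]. /jexuriipapuopatoe/ → jexoriipapuopatoe.
Rule 4 (final vowel raising): /e/ is a mid vowel in word-final position, so it raises to [i]. /jexoriipapuopatoe/ → jexoriipapuopatoi.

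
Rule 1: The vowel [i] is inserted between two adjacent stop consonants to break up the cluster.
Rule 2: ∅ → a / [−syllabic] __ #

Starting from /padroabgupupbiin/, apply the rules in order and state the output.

padroabigupupibiina

Rule 1 (stop-cluster i-epenthesis): /b/ and /g/ form a stop–stop cluster, so [i] is inserted between them. /p/ and /b/ form a stop–stop cluster, so [i] is inserted between them. /padroabgupupbiin/ → padroabigupupibiin.
Rule 2 (final a-epenthesis): the form ends in the consonant /n/, so [a] is inserted word-finally. /padroabigupupibiin/ → padroabigupupibiina.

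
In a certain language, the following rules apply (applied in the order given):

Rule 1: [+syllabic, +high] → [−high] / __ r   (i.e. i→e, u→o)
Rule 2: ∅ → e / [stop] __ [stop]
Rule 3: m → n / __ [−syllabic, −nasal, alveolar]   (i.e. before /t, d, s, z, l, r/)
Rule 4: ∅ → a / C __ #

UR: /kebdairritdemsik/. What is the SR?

kebedaerritedensika

Rule 1 (pre-rhotic lowering): /i/ is a high vowel immediately before /r/, so it lowers to [e]. /kebdairritdemsik/ → kebdaerritdemsik.
Rule 2 (stop-cluster e-epenthesis): /b/ and /d/ form a stop–stop cluster, so [e] is inserted between them. /t/ and /d/ form a stop–stop cluster, so [e] is inserted between them. /kebdaerritdemsik/ → kebedaerritedemsik.
Rule 3 (nasal place assimilation): /m/ precedes the alveolar consonant /s/, so it assimilates in place to [n]. /kebedaerritedemsik/ → kebedaerritedensik.
Rule 4 (final a-epenthesis): the form ends in the consonant /k/, so [a] is inserted word-finally. /kebedaerritedensik/ → kebedaerritedensika.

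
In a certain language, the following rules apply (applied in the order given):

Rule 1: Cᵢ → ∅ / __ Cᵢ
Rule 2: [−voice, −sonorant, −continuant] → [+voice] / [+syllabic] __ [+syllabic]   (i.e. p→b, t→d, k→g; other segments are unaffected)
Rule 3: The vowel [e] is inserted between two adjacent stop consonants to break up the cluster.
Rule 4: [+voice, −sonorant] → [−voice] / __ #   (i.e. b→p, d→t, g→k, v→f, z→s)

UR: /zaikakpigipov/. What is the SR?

zaigakepigibof

Rule 1 (degemination): no segment meets the environment; /zaikakpigipov/ is unchanged.
Rule 2 (intervocalic voicing): /k/ is a voiceless stop between vowels /i/ and /a/, so it voices to [g]. /p/ is a voiceless stop between vowels /i/ and /o/, so it voices to [b]. /zaikakpigipov/ → zaigakpigibov.
Rule 3 (stop-cluster e-epenthesis): /k/ and /p/ form a stop–stop cluster, so [e] is inserted between them. /zaigakpigibov/ → zaigakepigibov.
Rule 4 (final devoicing): /v/ is a voiced obstruent in word-final position, so it devoices to [f]. /zaigakepigibov/ → zaigakepigibof.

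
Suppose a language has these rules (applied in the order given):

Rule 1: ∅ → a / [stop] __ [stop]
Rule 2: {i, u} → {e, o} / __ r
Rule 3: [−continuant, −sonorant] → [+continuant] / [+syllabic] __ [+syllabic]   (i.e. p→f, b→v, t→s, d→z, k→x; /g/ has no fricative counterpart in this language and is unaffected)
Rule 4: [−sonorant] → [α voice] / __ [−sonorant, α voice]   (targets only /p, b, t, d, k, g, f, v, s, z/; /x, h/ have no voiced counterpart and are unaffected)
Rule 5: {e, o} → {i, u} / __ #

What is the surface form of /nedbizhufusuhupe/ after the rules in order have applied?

nezavishufusuhufi

Rule 1 (stop-cluster a-epenthesis): /d/ and /b/ form a stop–stop cluster, so [a] is inserted between them. /nedbizhufusuhupe/ → nedabizhufusuhupe.
Rule 2 (pre-rhotic lowering): no segment meets the environment; /nedabizhufusuhupe/ is unchanged.
Rule 3 (intervocalic spirantization): /d/ is a stop between vowels /e/ and /a/, so it spirantizes to the fricative [z]. /b/ is a stop between vowels /a/ and /i/, so it spirantizes to the fricative [v]. /p/ is a stop between vowels /u/ and /e/, so it spirantizes to the fricative [f]. /nedabizhufusuhupe/ → nezavizhufusuhufe.
Rule 4 (regressive voicing assimilation): /z/ precedes the voiceless obstruent /h/, so it devoices to [s] by assimilation. /nezavizhufusuhufe/ → nezavishufusuhufe.
Rule 5 (final vowel raising): /e/ is a mid vowel in word-final position, so it raises to [i]. /nezavishufusuhufe/ → nezavishufusuhufi.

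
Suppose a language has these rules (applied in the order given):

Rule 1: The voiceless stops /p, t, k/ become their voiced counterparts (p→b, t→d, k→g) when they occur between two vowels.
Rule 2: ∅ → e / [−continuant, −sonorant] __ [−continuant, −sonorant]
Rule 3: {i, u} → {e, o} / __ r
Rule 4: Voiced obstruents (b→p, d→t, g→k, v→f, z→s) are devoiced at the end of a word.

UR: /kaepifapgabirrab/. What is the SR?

Rule 1 (intervocalic voicing): /p/ is a voiceless stop between vowels /e/ and /i/, so it voices to [b]. /kaepifapgabirrab/ → kaebifapgabirrab.
Rule 2 (stop-cluster e-epenthesis): /p/ and /g/ form a stop–stop cluster, so [e] is inserted between them. /kaebifapgabirrab/ → kaebifapegabirrab.
Rule 3 (pre-rhotic lowering): /i/ is a high vowel immediately before /r/, so it lowers to [e]. /kaebifapegabirrab/ → kaebifapegaberrab.
Rule 4 (final devoicing): /b/ is a voiced obstruent in word-final position, so it devoices to [p]. /kaebifapegaberrab/ → kaebifapegaberrap.

kaebifapegaberrap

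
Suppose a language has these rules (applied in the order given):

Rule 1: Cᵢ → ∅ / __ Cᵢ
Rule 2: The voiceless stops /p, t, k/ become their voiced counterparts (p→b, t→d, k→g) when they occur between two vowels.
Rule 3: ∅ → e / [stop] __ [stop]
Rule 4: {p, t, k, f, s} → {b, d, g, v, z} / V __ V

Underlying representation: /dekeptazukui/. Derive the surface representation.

degebedazugui

Rule 1 (degemination): no segment meets the environment; /dekeptazukui/ is unchanged.
Rule 2 (intervocalic voicing): /k/ is a voiceless stop between vowels /e/ and /e/, so it voices to [g]. /k/ is a voiceless stop between vowels /u/ and /u/, so it voices to [g]. /dekeptazukui/ → degeptazugui.
Rule 3 (stop-cluster e-epenthesis): /p/ and /t/ form a stop–stop cluster, so [e] is inserted between them. /degeptazugui/ → degepetazugui.
Rule 4 (intervocalic voicing): /p/ is a voiceless obstruent between vowels /e/ and /e/, so it voices to [b]. /t/ is a voiceless obstruent between vowels /e/ and /a/, so it voices to [d]. /degepetazugui/ → degebedazugui.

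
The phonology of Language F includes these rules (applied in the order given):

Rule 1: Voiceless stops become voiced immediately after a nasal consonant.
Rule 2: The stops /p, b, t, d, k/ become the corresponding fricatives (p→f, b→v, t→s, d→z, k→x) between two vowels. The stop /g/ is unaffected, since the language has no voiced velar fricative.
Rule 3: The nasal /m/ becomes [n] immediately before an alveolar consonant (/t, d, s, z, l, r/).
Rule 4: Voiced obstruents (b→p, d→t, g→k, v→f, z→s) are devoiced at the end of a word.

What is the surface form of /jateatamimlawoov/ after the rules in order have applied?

Rule 1 (post-nasal voicing): no segment meets the environment; /jateatamimlawoov/ is unchanged.
Rule 2 (intervocalic spirantization): /t/ is a stop between vowels /a/ and /e/, so it spirantizes to the fricative [s]. /t/ is a stop between vowels /a/ and /a/, so it spirantizes to the fricative [s]. /jateatamimlawoov/ → jaseasamimlawoov.
Rule 3 (nasal place assimilation): /m/ precedes the alveolar consonant /l/, so it assimilates in place to [n]. /jaseasamimlawoov/ → jaseasaminlawoov.
Rule 4 (final devoicing): /v/ is a voiced obstruent in word-final position, so it devoices to [f]. /jaseasaminlawoov/ → jaseasaminlawoof.

jaseasaminlawoof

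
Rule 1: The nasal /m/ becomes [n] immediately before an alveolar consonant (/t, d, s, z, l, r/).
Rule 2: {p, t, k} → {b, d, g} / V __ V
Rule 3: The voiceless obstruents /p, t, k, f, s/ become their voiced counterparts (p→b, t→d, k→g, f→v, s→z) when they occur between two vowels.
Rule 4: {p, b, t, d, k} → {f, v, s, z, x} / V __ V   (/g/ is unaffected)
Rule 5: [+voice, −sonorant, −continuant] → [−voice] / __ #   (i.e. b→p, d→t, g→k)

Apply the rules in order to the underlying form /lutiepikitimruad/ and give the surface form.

Rule 1 (nasal place assimilation): /m/ precedes the alveolar consonant /r/, so it assimilates in place to [n]. /lutiepikitimruad/ → lutiepikitinruad.
Rule 2 (intervocalic voicing): /t/ is a voiceless stop between vowels /u/ and /i/, so it voices to [d]. /p/ is a voiceless stop between vowels /e/ and /i/, so it voices to [b]. /k/ is a voiceless stop between vowels /i/ and /i/, so it voices to [g]. /t/ is a voiceless stop between vowels /i/ and /i/, so it voices to [d]. /lutiepikitinruad/ → ludiebigidinruad.
Rule 3 (intervocalic voicing): no segment meets the environment; /ludiebigidinruad/ is unchanged.
Rule 4 (intervocalic spirantization): /d/ is a stop between vowels /u/ and /i/, so it spirantizes to the fricative [z]. /b/ is a stop between vowels /e/ and /i/, so it spirantizes to the fricative [v]. /d/ is a stop between vowels /i/ and /i/, so it spirantizes to the fricative [z]. /ludiebigidinruad/ → luzievigizinruad.
Rule 5 (final devoicing): /d/ is a voiced stop in word-final position, so it devoices to [t]. /luzievigizinruad/ → luzievigizinruat.

luzievigizinruat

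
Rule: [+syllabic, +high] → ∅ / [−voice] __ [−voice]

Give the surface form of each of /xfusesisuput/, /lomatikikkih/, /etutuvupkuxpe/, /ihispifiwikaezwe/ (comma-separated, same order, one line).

xfsesspt, lomatkkkh, ettuvupkxpe, ihspfiwikaezwe

/xfusesisuput/: /u/ is a high vowel flanked by voiceless consonants /f/ and /s/, so it deletes. /i/ is a high vowel flanked by voiceless consonants /s/ and /s/, so it deletes. /u/ is a high vowel flanked by voiceless consonants /s/ and /p/, so it deletes. /u/ is a high vowel flanked by voiceless consonants /p/ and /t/, so it deletes. → [xfsesspt].
/lomatikikkih/: /i/ is a high vowel flanked by voiceless consonants /t/ and /k/, so it deletes. /i/ is a high vowel flanked by voiceless consonants /k/ and /k/, so it deletes. /i/ is a high vowel flanked by voiceless consonants /k/ and /h/, so it deletes. → [lomatkkkh].
/etutuvupkuxpe/: /u/ is a high vowel flanked by voiceless consonants /t/ and /t/, so it deletes. /u/ is a high vowel flanked by voiceless consonants /k/ and /x/, so it deletes. → [ettuvupkxpe].
/ihispifiwikaezwe/: /i/ is a high vowel flanked by voiceless consonants /h/ and /s/, so it deletes. /i/ is a high vowel flanked by voiceless consonants /p/ and /f/, so it deletes. → [ihspfiwikaezwe].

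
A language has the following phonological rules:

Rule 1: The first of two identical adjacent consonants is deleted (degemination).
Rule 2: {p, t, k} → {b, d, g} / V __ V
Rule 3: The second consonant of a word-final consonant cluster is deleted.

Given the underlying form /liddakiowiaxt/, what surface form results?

Rule 1 (degemination): /dd/ is a geminate; the first /d/ deletes. /liddakiowiaxt/ → lidakiowiaxt.
Rule 2 (intervocalic voicing): /k/ is a voiceless stop between vowels /a/ and /i/, so it voices to [g]. /lidakiowiaxt/ → lidagiowiaxt.
Rule 3 (final cluster simplification): /t/ is the second consonant of a word-final cluster /xt/, so it deletes. /lidagiowiaxt/ → lidagiowiax.

lidagiowiax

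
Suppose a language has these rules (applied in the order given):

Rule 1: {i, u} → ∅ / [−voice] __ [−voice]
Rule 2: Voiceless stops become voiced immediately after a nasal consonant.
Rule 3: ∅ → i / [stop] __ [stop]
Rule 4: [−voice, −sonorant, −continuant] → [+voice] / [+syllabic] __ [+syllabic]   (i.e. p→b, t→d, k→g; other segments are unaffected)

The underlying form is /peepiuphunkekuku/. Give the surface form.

Rule 1 (high vowel syncope): /u/ is a high vowel flanked by voiceless consonants /k/ and /k/, so it deletes. /peepiuphunkekuku/ → peepiuphunkekku.
Rule 2 (post-nasal voicing): /k/ is a voiceless stop immediately after the nasal /n/, so it voices to [g]. /peepiuphunkekku/ → peepiuphungekku.
Rule 3 (stop-cluster i-epenthesis): /k/ and /k/ form a stop–stop cluster, so [i] is inserted between them. /peepiuphungekku/ → peepiuphungekiku.
Rule 4 (intervocalic voicing): /p/ is a voiceless stop between vowels /e/ and /i/, so it voices to [b]. /k/ is a voiceless stop between vowels /e/ and /i/, so it voices to [g]. /k/ is a voiceless stop between vowels /i/ and /u/, so it voices to [g]. /peepiuphungekiku/ → peebiuphungegigu.

peebiuphungegigu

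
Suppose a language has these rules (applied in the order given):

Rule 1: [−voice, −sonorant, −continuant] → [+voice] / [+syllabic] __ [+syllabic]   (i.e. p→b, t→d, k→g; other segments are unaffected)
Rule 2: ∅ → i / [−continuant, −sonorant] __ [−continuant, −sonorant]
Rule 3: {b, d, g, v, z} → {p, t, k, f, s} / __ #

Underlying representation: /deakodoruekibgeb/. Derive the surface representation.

Rule 1 (intervocalic voicing): /k/ is a voiceless stop between vowels /a/ and /o/, so it voices to [g]. /k/ is a voiceless stop between vowels /e/ and /i/, so it voices to [g]. /deakodoruekibgeb/ → deagodoruegibgeb.
Rule 2 (stop-cluster i-epenthesis): /b/ and /g/ form a stop–stop cluster, so [i] is inserted between them. /deagodoruegibgeb/ → deagodoruegibigeb.
Rule 3 (final devoicing): /b/ is a voiced obstruent in word-final position, so it devoices to [p]. /deagodoruegibigeb/ → deagodoruegibigep.

deagodoruegibigep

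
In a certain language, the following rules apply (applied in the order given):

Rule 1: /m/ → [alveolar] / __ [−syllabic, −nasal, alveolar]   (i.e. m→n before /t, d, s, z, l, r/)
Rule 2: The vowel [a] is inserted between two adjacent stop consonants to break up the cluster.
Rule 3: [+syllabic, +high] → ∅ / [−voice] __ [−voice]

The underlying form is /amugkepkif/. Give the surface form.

Rule 1 (nasal place assimilation): no segment meets the environment; /amugkepkif/ is unchanged.
Rule 2 (stop-cluster a-epenthesis): /g/ and /k/ form a stop–stop cluster, so [a] is inserted between them. /p/ and /k/ form a stop–stop cluster, so [a] is inserted between them. /amugkepkif/ → amugakepakif.
Rule 3 (high vowel syncope): /i/ is a high vowel flanked by voiceless consonants /k/ and /f/, so it deletes. /amugakepakif/ → amugakepakf.

amugakepakf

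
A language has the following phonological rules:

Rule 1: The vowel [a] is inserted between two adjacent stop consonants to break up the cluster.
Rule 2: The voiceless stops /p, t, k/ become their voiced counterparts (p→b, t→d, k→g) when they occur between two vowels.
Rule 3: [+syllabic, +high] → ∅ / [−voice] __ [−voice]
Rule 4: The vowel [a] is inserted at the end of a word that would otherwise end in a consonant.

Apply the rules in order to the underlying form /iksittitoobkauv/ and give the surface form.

Rule 1 (stop-cluster a-epenthesis): /t/ and /t/ form a stop–stop cluster, so [a] is inserted between them. /b/ and /k/ form a stop–stop cluster, so [a] is inserted between them. /iksittitoobkauv/ → iksitatitoobakauv.
Rule 2 (intervocalic voicing): /t/ is a voiceless stop between vowels /i/ and /a/, so it voices to [d]. /t/ is a voiceless stop between vowels /a/ and /i/, so it voices to [d]. /t/ is a voiceless stop between vowels /i/ and /o/, so it voices to [d]. /k/ is a voiceless stop between vowels /a/ and /a/, so it voices to [g]. /iksitatitoobakauv/ → iksidadidoobagauv.
Rule 3 (high vowel syncope): no segment meets the environment; /iksidadidoobagauv/ is unchanged.
Rule 4 (final a-epenthesis): the form ends in the consonant /v/, so [a] is inserted word-finally. /iksidadidoobagauv/ → iksidadidoobagauva.

iksidadidoobagauva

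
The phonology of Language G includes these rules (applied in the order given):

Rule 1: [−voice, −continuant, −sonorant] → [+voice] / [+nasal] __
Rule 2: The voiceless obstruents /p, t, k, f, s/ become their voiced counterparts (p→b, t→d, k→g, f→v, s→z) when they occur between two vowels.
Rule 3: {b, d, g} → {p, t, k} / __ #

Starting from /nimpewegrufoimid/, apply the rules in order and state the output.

nimbewegruvoimit

Rule 1 (post-nasal voicing): /p/ is a voiceless stop immediately after the nasal /m/, so it voices to [b]. /nimpewegrufoimid/ → nimbewegrufoimid.
Rule 2 (intervocalic voicing): /f/ is a voiceless obstruent between vowels /u/ and /o/, so it voices to [v]. /nimbewegrufoimid/ → nimbewegruvoimid.
Rule 3 (final devoicing): /d/ is a voiced stop in word-final position, so it devoices to [t]. /nimbewegruvoimid/ → nimbewegruvoimit.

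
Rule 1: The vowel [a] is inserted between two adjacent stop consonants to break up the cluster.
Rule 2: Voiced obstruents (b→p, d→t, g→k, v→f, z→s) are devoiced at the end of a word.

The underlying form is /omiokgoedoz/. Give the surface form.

omiokagoedos

Rule 1 (stop-cluster a-epenthesis): /k/ and /g/ form a stop–stop cluster, so [a] is inserted between them. /omiokgoedoz/ → omiokagoedoz.
Rule 2 (final devoicing): /z/ is a voiced obstruent in word-final position, so it devoices to [s]. /omiokagoedoz/ → omiokagoedos.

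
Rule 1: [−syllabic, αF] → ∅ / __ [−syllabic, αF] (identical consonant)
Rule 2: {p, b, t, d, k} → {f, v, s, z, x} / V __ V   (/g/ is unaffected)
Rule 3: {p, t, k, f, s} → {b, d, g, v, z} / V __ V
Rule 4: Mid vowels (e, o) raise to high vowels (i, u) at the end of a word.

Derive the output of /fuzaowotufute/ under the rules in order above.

fuzaowozuvuzi

Rule 1 (degemination): no segment meets the environment; /fuzaowotufute/ is unchanged.
Rule 2 (intervocalic spirantization): /t/ is a stop between vowels /o/ and /u/, so it spirantizes to the fricative [s]. /t/ is a stop between vowels /u/ and /e/, so it spirantizes to the fricative [s]. /fuzaowotufute/ → fuzaowosufuse.
Rule 3 (intervocalic voicing): /s/ is a voiceless obstruent between vowels /o/ and /u/, so it voices to [z]. /f/ is a voiceless obstruent between vowels /u/ and /u/, so it voices to [v]. /s/ is a voiceless obstruent between vowels /u/ and /e/, so it voices to [z]. /fuzaowosufuse/ → fuzaowozuvuze.
Rule 4 (final vowel raising): /e/ is a mid vowel in word-final position, so it raises to [i]. /fuzaowozuvuze/ → fuzaowozuvuzi.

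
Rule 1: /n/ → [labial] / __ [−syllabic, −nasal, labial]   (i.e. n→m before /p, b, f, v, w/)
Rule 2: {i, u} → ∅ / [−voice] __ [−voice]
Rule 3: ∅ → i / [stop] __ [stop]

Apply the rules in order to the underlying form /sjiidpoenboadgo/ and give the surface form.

Rule 1 (nasal place assimilation): /n/ precedes the labial consonant /b/, so it assimilates in place to [m]. /sjiidpoenboadgo/ → sjiidpoemboadgo.
Rule 2 (high vowel syncope): no segment meets the environment; /sjiidpoemboadgo/ is unchanged.
Rule 3 (stop-cluster i-epenthesis): /d/ and /p/ form a stop–stop cluster, so [i] is inserted between them. /d/ and /g/ form a stop–stop cluster, so [i] is inserted between them. /sjiidpoemboadgo/ → sjiidipoemboadigo.

sjiidipoemboadigo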